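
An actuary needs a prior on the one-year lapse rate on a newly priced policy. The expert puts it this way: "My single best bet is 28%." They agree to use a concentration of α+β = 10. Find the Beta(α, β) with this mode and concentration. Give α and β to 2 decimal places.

α = 3.24, β = 6.76

For α,β > 1 the Beta mode is (α−1)/(α+β−2). With α+β = 10, the mode is (α−1)/8.
Set (α−1)/8 = 0.28 → α = 1 + 0.28·8 = 3.24.
β = 10 − α = 6.76.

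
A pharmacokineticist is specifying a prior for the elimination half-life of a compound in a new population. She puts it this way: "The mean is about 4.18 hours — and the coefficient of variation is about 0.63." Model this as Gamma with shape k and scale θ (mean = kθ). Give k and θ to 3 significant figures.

For Gamma(k, scale θ): mean = kθ, variance = kθ², so CV = 1/√k.
CV = 0.63, hence k = 1/CV² = 2.52.
Then θ = mean/k = 4.18/2.52 = 1.66.

k ≈ 2.52, θ ≈ 1.66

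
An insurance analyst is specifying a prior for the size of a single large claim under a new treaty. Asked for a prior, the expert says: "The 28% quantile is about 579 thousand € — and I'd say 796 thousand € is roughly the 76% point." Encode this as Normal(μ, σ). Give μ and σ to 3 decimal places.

The p-quantile of Normal(μ,σ) is μ + z_p·σ, with z_{0.28} = -0.5828 and z_{0.76} = 0.7063.
Eliminate σ: μ = (z₂·x₁ − z₁·x₂)/(z₂ − z₁) = (0.7063·579 − (-0.5828)·796)/1.289 = 677.109.
Then σ = (x₂ − x₁)/(z₂ − z₁) = (796 − 579)/1.289 = 168.329.

μ = 677.109, σ = 168.329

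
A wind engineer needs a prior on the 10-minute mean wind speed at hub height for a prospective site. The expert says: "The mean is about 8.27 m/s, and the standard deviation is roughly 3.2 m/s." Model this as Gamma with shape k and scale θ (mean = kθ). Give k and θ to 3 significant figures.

k ≈ 6.68, θ ≈ 1.24

For Gamma(k, scale θ): mean = kθ, variance = kθ², so CV = 1/√k.
CV = SD/mean = 3.2/8.27 = 0.3869, hence k = 1/CV² = 6.68.
Then θ = mean/k = 8.27/6.68 = 1.24.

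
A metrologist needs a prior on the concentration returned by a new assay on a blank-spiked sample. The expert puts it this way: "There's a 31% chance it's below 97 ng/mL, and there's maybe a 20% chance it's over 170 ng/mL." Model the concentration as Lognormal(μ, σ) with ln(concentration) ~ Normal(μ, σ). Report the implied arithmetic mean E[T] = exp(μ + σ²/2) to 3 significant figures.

If T ~ Lognormal(μ,σ) then ln T ~ Normal(μ,σ), so the p-quantile of ln T is μ + z_p·σ.
ln(97) = 4.575 and ln(170) = 5.136; z_{0.31} = -0.4959, z_{0.8} = 0.8416.
σ = (5.136 − 4.575)/(0.8416 − (-0.4959)) = 0.420.
μ = 4.575 − (-0.4959)·0.420 = 4.783.
E[T] = exp(μ + σ²/2) = exp(4.783 + 0.0880) = 130 ng/mL.

E[T] ≈ 130 ng/mL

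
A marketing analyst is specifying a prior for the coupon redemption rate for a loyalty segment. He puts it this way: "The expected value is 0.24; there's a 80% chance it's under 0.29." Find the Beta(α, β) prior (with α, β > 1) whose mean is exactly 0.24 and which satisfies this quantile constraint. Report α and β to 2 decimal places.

α ≈ 11.83, β ≈ 37.46

With mean 0.24 fixed, write α = 0.24s, β = 0.76s where s = α+β.
Need P(θ < 0.29) = 0.8 under Beta(0.24s, 0.76s). Normal approximation: (q−m)/√(m(1−m)/s) ≈ z_{0.8} = 0.842, so s ≈ 0.24·0.76·(0.842)²/(0.29−0.24)² = 51.7.
At s = 51.7: P(θ<0.29) ≈ 0.805. Adjusting to match 0.8 gives s ≈ 49.30.
So α = 0.24·49.30 ≈ 11.83, β = 0.76·49.30 ≈ 37.46.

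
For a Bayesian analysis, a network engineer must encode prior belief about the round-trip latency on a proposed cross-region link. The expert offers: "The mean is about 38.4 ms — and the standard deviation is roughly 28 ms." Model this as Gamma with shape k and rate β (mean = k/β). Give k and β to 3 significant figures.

k ≈ 1.88, β ≈ 0.049

For Gamma(k, rate β): mean = k/β, variance = k/β², so CV = 1/√k.
CV = SD/mean = 28/38.4 = 0.7292, hence k = 1/CV² = 1.88.
Then β = k/mean = 1.88/38.4 = 0.049.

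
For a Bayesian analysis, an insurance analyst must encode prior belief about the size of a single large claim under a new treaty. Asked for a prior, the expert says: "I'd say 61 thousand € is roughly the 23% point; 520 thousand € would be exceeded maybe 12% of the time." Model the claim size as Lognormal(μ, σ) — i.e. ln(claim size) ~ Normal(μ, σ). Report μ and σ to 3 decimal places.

μ ≈ 4.938, σ ≈ 1.120

If T ~ Lognormal(μ,σ) then ln T ~ Normal(μ,σ), so the p-quantile of ln T is μ + z_p·σ.
ln(61) = 4.111 and ln(520) = 6.254; z_{0.23} = -0.7388, z_{0.88} = 1.175.
σ = (6.254 − 4.111)/(1.175 − (-0.7388)) = 1.120.
μ = 4.111 − (-0.7388)·1.120 = 4.938.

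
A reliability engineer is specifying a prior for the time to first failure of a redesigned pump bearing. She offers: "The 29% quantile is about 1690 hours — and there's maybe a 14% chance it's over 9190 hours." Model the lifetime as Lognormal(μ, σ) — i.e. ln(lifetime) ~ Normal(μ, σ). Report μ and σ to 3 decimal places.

If T ~ Lognormal(μ,σ) then ln T ~ Normal(μ,σ), so the p-quantile of ln T is μ + z_p·σ.
ln(1690) = 7.432 and ln(9190) = 9.126; z_{0.29} = -0.5534, z_{0.86} = 1.08.
σ = (9.126 − 7.432)/(1.08 − (-0.5534)) = 1.037.
μ = 7.432 − (-0.5534)·1.037 = 8.006.

μ ≈ 8.006, σ ≈ 1.037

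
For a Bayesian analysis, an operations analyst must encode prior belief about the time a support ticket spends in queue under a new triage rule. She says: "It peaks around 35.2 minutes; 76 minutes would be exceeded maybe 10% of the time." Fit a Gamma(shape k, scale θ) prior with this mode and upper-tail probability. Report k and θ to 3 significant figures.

Gamma(k,θ) with k>1 has mode (k−1)θ, so θ = 35.2/(k−1).
Need P(X < 76) = 0.9 with θ tied to k this way. Start at k = 2, θ = 35.2: P(X<76) ≈ 0.635.
Too low — raise k to concentrate. Iterating converges to k ≈ 4.24.
Then θ = 35.2/(4.24−1) ≈ 10.8.

k ≈ 4.24, θ ≈ 10.8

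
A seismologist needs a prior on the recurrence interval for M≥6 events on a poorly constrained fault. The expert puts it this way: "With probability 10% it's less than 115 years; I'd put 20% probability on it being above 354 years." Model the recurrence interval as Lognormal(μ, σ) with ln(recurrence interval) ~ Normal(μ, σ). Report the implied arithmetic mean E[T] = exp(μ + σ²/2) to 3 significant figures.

E[T] ≈ 261 years

If T ~ Lognormal(μ,σ) then ln T ~ Normal(μ,σ), so the p-quantile of ln T is μ + z_p·σ.
ln(115) = 4.745 and ln(354) = 5.869; z_{0.1} = -1.282, z_{0.8} = 0.8416.
σ = (5.869 − 4.745)/(0.8416 − (-1.282)) = 0.530.
μ = 4.745 − (-1.282)·0.530 = 5.424.
E[T] = exp(μ + σ²/2) = exp(5.424 + 0.1402) = 261 years.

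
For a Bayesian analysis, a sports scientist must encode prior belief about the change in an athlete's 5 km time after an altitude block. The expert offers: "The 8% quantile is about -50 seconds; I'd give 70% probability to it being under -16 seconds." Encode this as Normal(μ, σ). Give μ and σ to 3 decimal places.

For Normal(μ,σ), the p-quantile is μ + z_p·σ. Here z_{0.08} = -1.405, z_{0.7} = 0.5244.
So -50 = μ − 1.405σ and -16 = μ + 0.5244σ.
Subtracting: σ = (-16 − -50)/(0.5244 − (-1.405)) = 17.621.
Then μ = -50 − (-1.405)·17.621 = -25.241.

μ = -25.241, σ = 17.621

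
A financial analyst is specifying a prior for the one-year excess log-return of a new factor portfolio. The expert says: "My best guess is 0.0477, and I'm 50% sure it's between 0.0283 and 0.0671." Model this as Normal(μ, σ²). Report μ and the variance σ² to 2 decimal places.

A symmetric 50% interval runs μ ± z·σ with z = 0.6745.
Half-width = 0.0194, so σ = 0.0194/0.6745 = 0.029 and σ² = 0.00.
μ is the stated best guess, 0.05.

μ = 0.05, σ² = 0.00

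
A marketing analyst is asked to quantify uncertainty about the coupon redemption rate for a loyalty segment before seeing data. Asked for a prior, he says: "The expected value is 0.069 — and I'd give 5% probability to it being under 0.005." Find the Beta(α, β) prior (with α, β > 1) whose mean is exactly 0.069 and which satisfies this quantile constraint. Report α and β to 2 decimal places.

With mean 0.069 fixed, write α = 0.069s, β = 0.931s where s = α+β.
Need P(θ < 0.005) = 0.05 under Beta(0.069s, 0.931s). Normal approximation: (q−m)/√(m(1−m)/s) ≈ z_{0.05} = -1.64, so s ≈ 0.069·0.931·(-1.64)²/(0.005−0.069)² = 42.4.
At s = 42.4: P(θ<0.005) ≈ 0.001. Adjusting to match 0.05 gives s ≈ 16.34.
So α = 0.069·16.34 ≈ 1.13, β = 0.931·16.34 ≈ 15.21.

α ≈ 1.13, β ≈ 15.21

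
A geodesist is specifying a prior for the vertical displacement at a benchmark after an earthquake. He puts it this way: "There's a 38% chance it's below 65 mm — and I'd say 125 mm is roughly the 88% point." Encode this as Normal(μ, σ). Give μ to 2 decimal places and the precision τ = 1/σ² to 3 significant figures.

μ = 77.38, τ = 0.000609

The p-quantile of Normal(μ,σ) is μ + z_p·σ, with z_{0.38} = -0.3055 and z_{0.88} = 1.175.
Eliminate σ: μ = (z₂·x₁ − z₁·x₂)/(z₂ − z₁) = (1.175·65 − (-0.3055)·125)/1.48 = 77.38.
Then σ = (x₂ − x₁)/(z₂ − z₁) = (125 − 65)/1.48 = 40.53.
Precision τ = 1/σ² = 1/40.53² = 0.000609.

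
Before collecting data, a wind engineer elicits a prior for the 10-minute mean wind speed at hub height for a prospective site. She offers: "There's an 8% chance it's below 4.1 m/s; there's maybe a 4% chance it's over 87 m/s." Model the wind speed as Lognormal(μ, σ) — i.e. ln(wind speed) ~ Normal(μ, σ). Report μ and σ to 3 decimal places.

μ ≈ 2.771, σ ≈ 0.968

If T ~ Lognormal(μ,σ) then ln T ~ Normal(μ,σ), so the p-quantile of ln T is μ + z_p·σ.
ln(4.1) = 1.411 and ln(87) = 4.466; z_{0.08} = -1.405, z_{0.96} = 1.751.
σ = (4.466 − 1.411)/(1.751 − (-1.405)) = 0.968.
μ = 1.411 − (-1.405)·0.968 = 2.771.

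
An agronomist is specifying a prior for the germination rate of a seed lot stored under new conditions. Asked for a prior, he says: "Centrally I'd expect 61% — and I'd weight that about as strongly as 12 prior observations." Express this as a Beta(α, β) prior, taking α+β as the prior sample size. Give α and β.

Under the effective-sample-size interpretation, Beta(α, β) has prior mean α/(α+β) and prior sample size α+β.
So α+β = 12 and α/(α+β) = 0.61, giving α = 0.61·12 = 7.32 and β = 12 − 7.32 = 4.68.

α = 7.32, β = 4.68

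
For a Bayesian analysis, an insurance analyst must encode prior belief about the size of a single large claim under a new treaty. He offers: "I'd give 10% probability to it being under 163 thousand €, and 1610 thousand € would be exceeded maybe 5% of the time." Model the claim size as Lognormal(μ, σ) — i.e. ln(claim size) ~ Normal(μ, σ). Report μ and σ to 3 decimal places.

If T ~ Lognormal(μ,σ) then ln T ~ Normal(μ,σ), so the p-quantile of ln T is μ + z_p·σ.
ln(163) = 5.094 and ln(1610) = 7.384; z_{0.1} = -1.282, z_{0.95} = 1.645.
σ = (7.384 − 5.094)/(1.645 − (-1.282)) = 0.783.
μ = 5.094 − (-1.282)·0.783 = 6.097.

μ ≈ 6.097, σ ≈ 0.783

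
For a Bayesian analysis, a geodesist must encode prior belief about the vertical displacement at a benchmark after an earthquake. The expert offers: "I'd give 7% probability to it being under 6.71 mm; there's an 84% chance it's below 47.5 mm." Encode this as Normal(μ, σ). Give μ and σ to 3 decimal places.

μ = 31.079, σ = 16.513

For Normal(μ,σ), the p-quantile is μ + z_p·σ. Here z_{0.07} = -1.476, z_{0.84} = 0.9945.
So 6.71 = μ − 1.476σ and 47.5 = μ + 0.9945σ.
Subtracting: σ = (47.5 − 6.71)/(0.9945 − (-1.476)) = 16.513.
Then μ = 6.71 − (-1.476)·16.513 = 31.079.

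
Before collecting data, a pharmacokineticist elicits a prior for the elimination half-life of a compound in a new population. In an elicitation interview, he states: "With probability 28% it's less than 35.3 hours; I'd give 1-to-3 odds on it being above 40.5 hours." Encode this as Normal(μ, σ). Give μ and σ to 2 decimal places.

The p-quantile of Normal(μ,σ) is μ + z_p·σ, with z_{0.28} = -0.5828 and z_{0.75} = 0.6745.
Eliminate σ: μ = (z₂·x₁ − z₁·x₂)/(z₂ − z₁) = (0.6745·35.3 − (-0.5828)·40.5)/1.257 = 37.71.
Then σ = (x₂ − x₁)/(z₂ − z₁) = (40.5 − 35.3)/1.257 = 4.14.

μ = 37.71, σ = 4.14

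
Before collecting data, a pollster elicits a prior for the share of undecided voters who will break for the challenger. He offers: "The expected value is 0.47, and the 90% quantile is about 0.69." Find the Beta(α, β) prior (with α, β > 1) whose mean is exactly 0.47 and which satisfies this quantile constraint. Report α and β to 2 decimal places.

α ≈ 3.86, β ≈ 4.35

With mean 0.47 fixed, write α = 0.47s, β = 0.53s where s = α+β.
Need P(θ < 0.69) = 0.9 under Beta(0.47s, 0.53s). Normal approximation: (q−m)/√(m(1−m)/s) ≈ z_{0.9} = 1.28, so s ≈ 0.47·0.53·(1.28)²/(0.69−0.47)² = 8.5.
At s = 8.5: P(θ<0.69) ≈ 0.903. Adjusting to match 0.9 gives s ≈ 8.22.
So α = 0.47·8.22 ≈ 3.86, β = 0.53·8.22 ≈ 4.35.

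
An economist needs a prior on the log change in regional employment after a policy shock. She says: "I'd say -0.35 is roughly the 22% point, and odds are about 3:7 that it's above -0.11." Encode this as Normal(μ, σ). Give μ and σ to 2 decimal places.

The p-quantile of Normal(μ,σ) is μ + z_p·σ, with z_{0.22} = -0.7722 and z_{0.7} = 0.5244.
Eliminate σ: μ = (z₂·x₁ − z₁·x₂)/(z₂ − z₁) = (0.5244·-0.35 − (-0.7722)·-0.11)/1.297 = -0.21.
Then σ = (x₂ − x₁)/(z₂ − z₁) = (-0.11 − -0.35)/1.297 = 0.19.

μ = -0.21, σ = 0.19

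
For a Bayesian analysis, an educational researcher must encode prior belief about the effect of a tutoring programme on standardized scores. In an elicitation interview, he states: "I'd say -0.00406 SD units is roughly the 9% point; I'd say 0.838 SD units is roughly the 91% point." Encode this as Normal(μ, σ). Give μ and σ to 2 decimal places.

μ = 0.42, σ = 0.31

The p-quantile of Normal(μ,σ) is μ + z_p·σ, with z_{0.09} = -1.341 and z_{0.91} = 1.341.
Eliminate σ: μ = (z₂·x₁ − z₁·x₂)/(z₂ − z₁) = (1.341·-0.00406 − (-1.341)·0.838)/2.682 = 0.42.
Then σ = (x₂ − x₁)/(z₂ − z₁) = (0.838 − -0.00406)/2.682 = 0.31.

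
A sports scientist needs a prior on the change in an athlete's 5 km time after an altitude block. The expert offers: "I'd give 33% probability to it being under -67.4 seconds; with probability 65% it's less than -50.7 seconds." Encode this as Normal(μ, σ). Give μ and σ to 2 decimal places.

The p-quantile of Normal(μ,σ) is μ + z_p·σ, with z_{0.33} = -0.4399 and z_{0.65} = 0.3853.
Eliminate σ: μ = (z₂·x₁ − z₁·x₂)/(z₂ − z₁) = (0.3853·-67.4 − (-0.4399)·-50.7)/0.8252 = -58.50.
Then σ = (x₂ − x₁)/(z₂ − z₁) = (-50.7 − -67.4)/0.8252 = 20.24.

μ = -58.50, σ = 20.24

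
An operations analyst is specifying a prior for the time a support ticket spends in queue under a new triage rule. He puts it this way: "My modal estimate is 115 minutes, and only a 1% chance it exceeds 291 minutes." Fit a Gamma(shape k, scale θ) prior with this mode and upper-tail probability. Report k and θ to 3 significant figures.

k ≈ 6.43, θ ≈ 21.2

Gamma(k,θ) with k>1 has mode (k−1)θ, so θ = 115/(k−1).
Need P(X < 291) = 0.99 with θ tied to k this way. Start at k = 2, θ = 115: P(X<291) ≈ 0.719.
Too low — raise k to concentrate. Iterating converges to k ≈ 6.43.
Then θ = 115/(6.43−1) ≈ 21.2.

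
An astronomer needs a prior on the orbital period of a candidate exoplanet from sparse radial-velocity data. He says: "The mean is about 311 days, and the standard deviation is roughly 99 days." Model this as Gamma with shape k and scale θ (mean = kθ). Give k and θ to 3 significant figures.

For Gamma(k, scale θ): mean = kθ, variance = kθ², so CV = 1/√k.
CV = SD/mean = 99/311 = 0.3183, hence k = 1/CV² = 9.87.
Then θ = mean/k = 311/9.87 = 31.5.

k ≈ 9.87, θ ≈ 31.5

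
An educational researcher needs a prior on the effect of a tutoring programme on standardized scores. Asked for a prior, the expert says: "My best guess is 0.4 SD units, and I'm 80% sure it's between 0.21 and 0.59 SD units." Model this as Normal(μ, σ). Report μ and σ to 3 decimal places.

μ = 0.400, σ = 0.148

A symmetric 80% interval runs μ ± z·σ with z = 1.282.
Half-width = 0.19, so σ = 0.19/1.282 = 0.148.
μ is the stated best guess, 0.400.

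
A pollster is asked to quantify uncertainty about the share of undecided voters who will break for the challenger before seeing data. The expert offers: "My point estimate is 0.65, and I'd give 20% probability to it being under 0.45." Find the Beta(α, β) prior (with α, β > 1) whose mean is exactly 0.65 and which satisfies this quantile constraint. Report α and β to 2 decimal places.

With mean 0.65 fixed, write α = 0.65s, β = 0.35s where s = α+β.
Need P(θ < 0.45) = 0.2 under Beta(0.65s, 0.35s). Normal approximation: (q−m)/√(m(1−m)/s) ≈ z_{0.2} = -0.842, so s ≈ 0.65·0.35·(-0.842)²/(0.45−0.65)² = 4.0.
At s = 4.0: P(θ<0.45) ≈ 0.194. Adjusting to match 0.2 gives s ≈ 3.79.
So α = 0.65·3.79 ≈ 2.46, β = 0.35·3.79 ≈ 1.33.

α ≈ 2.46, β ≈ 1.33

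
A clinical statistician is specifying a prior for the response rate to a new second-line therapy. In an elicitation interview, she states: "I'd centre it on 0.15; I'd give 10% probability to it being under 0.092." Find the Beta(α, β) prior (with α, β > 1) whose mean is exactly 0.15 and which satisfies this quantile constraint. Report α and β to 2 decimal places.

α ≈ 8.28, β ≈ 46.90

With mean 0.15 fixed, write α = 0.15s, β = 0.85s where s = α+β.
Need P(θ < 0.092) = 0.1 under Beta(0.15s, 0.85s). Normal approximation: (q−m)/√(m(1−m)/s) ≈ z_{0.1} = -1.28, so s ≈ 0.15·0.85·(-1.28)²/(0.092−0.15)² = 62.2.
At s = 62.2: P(θ<0.092) ≈ 0.085. Adjusting to match 0.1 gives s ≈ 55.17.
So α = 0.15·55.17 ≈ 8.28, β = 0.85·55.17 ≈ 46.90.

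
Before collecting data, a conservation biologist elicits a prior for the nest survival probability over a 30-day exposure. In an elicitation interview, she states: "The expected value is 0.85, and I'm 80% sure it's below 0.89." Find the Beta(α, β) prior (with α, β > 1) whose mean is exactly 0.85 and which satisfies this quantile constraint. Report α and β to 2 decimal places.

With mean 0.85 fixed, write α = 0.85s, β = 0.15s where s = α+β.
Need P(θ < 0.89) = 0.8 under Beta(0.85s, 0.15s). Normal approximation: (q−m)/√(m(1−m)/s) ≈ z_{0.8} = 0.842, so s ≈ 0.85·0.15·(0.842)²/(0.89−0.85)² = 56.4.
At s = 56.4: P(θ<0.89) ≈ 0.795. Adjusting to match 0.8 gives s ≈ 58.52.
So α = 0.85·58.52 ≈ 49.74, β = 0.15·58.52 ≈ 8.78.

α ≈ 49.74, β ≈ 8.78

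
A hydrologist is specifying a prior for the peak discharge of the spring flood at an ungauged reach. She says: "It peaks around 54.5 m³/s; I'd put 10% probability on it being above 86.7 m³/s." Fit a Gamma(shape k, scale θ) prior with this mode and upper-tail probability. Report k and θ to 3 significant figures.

Gamma(k,θ) with k>1 has mode (k−1)θ, so θ = 54.5/(k−1).
Need P(X < 86.7) = 0.9 with θ tied to k this way. Start at k = 2, θ = 54.5: P(X<86.7) ≈ 0.472.
Too low — raise k to concentrate. Iterating converges to k ≈ 9.71.
Then θ = 54.5/(9.71−1) ≈ 6.26.

k ≈ 9.71, θ ≈ 6.26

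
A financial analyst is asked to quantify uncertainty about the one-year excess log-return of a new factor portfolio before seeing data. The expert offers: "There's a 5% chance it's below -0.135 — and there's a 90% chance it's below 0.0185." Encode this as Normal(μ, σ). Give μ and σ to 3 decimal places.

μ = -0.049, σ = 0.052

The p-quantile of Normal(μ,σ) is μ + z_p·σ, with z_{0.05} = -1.645 and z_{0.9} = 1.282.
Eliminate σ: μ = (z₂·x₁ − z₁·x₂)/(z₂ − z₁) = (1.282·-0.135 − (-1.645)·0.0185)/2.926 = -0.049.
Then σ = (x₂ − x₁)/(z₂ − z₁) = (0.0185 − -0.135)/2.926 = 0.052.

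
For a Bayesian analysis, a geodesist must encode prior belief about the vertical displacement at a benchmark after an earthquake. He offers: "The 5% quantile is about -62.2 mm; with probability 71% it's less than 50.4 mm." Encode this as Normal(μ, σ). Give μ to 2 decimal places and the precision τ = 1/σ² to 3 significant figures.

μ = 22.05, τ = 0.000381

The p-quantile of Normal(μ,σ) is μ + z_p·σ, with z_{0.05} = -1.645 and z_{0.71} = 0.5534.
Eliminate σ: μ = (z₂·x₁ − z₁·x₂)/(z₂ − z₁) = (0.5534·-62.2 − (-1.645)·50.4)/2.198 = 22.05.
Then σ = (x₂ − x₁)/(z₂ − z₁) = (50.4 − -62.2)/2.198 = 51.22.
Precision τ = 1/σ² = 1/51.22² = 0.000381.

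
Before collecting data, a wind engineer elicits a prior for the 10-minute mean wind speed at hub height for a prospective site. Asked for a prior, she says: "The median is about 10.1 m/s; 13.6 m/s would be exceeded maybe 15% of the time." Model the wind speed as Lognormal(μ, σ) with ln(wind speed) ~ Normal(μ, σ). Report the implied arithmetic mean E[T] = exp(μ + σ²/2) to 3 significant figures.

If T ~ Lognormal(μ,σ) then ln T ~ Normal(μ,σ), so the p-quantile of ln T is μ + z_p·σ.
ln(10.1) = 2.313 and ln(13.6) = 2.61; z_{0.5} = 0, z_{0.85} = 1.036.
σ = (2.61 − 2.313)/(1.036 − (0)) = 0.287.
μ = 2.313 − (0)·0.287 = 2.313.
E[T] = exp(μ + σ²/2) = exp(2.313 + 0.0412) = 10.5 m/s.

E[T] ≈ 10.5 m/s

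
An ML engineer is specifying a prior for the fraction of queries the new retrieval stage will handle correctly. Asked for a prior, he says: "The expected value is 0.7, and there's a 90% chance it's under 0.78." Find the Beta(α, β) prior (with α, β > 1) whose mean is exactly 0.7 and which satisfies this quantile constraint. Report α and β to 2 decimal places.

With mean 0.7 fixed, write α = 0.7s, β = 0.3s where s = α+β.
Need P(θ < 0.78) = 0.9 under Beta(0.7s, 0.3s). Normal approximation: (q−m)/√(m(1−m)/s) ≈ z_{0.9} = 1.28, so s ≈ 0.7·0.3·(1.28)²/(0.78−0.7)² = 53.9.
At s = 53.9: P(θ<0.78) ≈ 0.906. Adjusting to match 0.9 gives s ≈ 51.08.
So α = 0.7·51.08 ≈ 35.76, β = 0.3·51.08 ≈ 15.32.

α ≈ 35.76, β ≈ 15.32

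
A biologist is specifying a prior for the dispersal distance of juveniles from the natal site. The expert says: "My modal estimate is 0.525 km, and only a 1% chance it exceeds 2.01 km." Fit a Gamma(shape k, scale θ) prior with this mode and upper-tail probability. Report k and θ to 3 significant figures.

k ≈ 3.35, θ ≈ 0.224

Gamma(k,θ) with k>1 has mode (k−1)θ, so θ = 0.525/(k−1).
Need P(X < 2.01) = 0.99 with θ tied to k this way. Start at k = 2, θ = 0.525: P(X<2.01) ≈ 0.895.
Too low — raise k to concentrate. Iterating converges to k ≈ 3.35.
Then θ = 0.525/(3.35−1) ≈ 0.224.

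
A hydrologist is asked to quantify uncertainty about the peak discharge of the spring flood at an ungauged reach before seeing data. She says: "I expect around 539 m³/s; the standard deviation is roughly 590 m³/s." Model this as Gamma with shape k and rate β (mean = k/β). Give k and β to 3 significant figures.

k ≈ 0.835, β ≈ 0.00155

For Gamma(k, rate β): mean = k/β, variance = k/β², so CV = 1/√k.
CV = SD/mean = 590/539 = 1.095, hence k = 1/CV² = 0.835.
Then β = k/mean = 0.835/539 = 0.00155.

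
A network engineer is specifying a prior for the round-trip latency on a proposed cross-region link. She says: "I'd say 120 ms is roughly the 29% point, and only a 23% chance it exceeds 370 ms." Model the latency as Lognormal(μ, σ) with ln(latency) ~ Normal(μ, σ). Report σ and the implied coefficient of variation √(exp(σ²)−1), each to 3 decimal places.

If T ~ Lognormal(μ,σ) then ln T ~ Normal(μ,σ), so the p-quantile of ln T is μ + z_p·σ.
ln(120) = 4.787 and ln(370) = 5.914; z_{0.29} = -0.5534, z_{0.77} = 0.7388.
σ = (5.914 − 4.787)/(0.7388 − (-0.5534)) = 0.871.
μ = 4.787 − (-0.5534)·0.871 = 5.270.
CV = √(exp(σ²)−1) = √(exp(0.7593)−1) = 1.066.

σ ≈ 0.871, CV ≈ 1.066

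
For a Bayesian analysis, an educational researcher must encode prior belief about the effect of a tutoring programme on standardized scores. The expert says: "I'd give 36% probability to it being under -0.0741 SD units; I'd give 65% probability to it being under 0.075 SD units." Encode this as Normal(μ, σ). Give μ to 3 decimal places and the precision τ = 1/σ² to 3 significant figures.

μ = -0.002, τ = 24.9

The p-quantile of Normal(μ,σ) is μ + z_p·σ, with z_{0.36} = -0.3585 and z_{0.65} = 0.3853.
Eliminate σ: μ = (z₂·x₁ − z₁·x₂)/(z₂ − z₁) = (0.3853·-0.0741 − (-0.3585)·0.075)/0.7438 = -0.002.
Then σ = (x₂ − x₁)/(z₂ − z₁) = (0.075 − -0.0741)/0.7438 = 0.200.
Precision τ = 1/σ² = 1/0.2005² = 24.9.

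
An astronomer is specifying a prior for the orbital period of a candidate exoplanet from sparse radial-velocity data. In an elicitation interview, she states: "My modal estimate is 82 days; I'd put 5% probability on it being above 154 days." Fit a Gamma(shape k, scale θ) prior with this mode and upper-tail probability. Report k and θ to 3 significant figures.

Gamma(k,θ) with k>1 has mode (k−1)θ, so θ = 82/(k−1).
Need P(X < 154) = 0.95 with θ tied to k this way. Start at k = 2, θ = 82: P(X<154) ≈ 0.560.
Too low — raise k to concentrate. Iterating converges to k ≈ 8.
Then θ = 82/(8−1) ≈ 11.7.

k ≈ 8, θ ≈ 11.7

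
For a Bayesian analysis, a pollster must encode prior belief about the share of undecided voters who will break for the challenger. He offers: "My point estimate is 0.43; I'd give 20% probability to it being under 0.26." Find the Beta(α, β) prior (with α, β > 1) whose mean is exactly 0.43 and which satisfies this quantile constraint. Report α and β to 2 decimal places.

With mean 0.43 fixed, write α = 0.43s, β = 0.57s where s = α+β.
Need P(θ < 0.26) = 0.2 under Beta(0.43s, 0.57s). Normal approximation: (q−m)/√(m(1−m)/s) ≈ z_{0.2} = -0.842, so s ≈ 0.43·0.57·(-0.842)²/(0.26−0.43)² = 6.0.
At s = 6.0: P(θ<0.26) ≈ 0.204. Adjusting to match 0.2 gives s ≈ 6.21.
So α = 0.43·6.21 ≈ 2.67, β = 0.57·6.21 ≈ 3.54.

α ≈ 2.67, β ≈ 3.54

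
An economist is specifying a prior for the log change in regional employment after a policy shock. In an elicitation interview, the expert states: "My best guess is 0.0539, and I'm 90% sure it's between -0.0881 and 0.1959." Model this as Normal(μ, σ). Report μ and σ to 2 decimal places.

A symmetric 90% interval runs μ ± z·σ with z = 1.645.
Half-width = 0.142, so σ = 0.142/1.645 = 0.09.
μ is the stated best guess, 0.05.

μ = 0.05, σ = 0.09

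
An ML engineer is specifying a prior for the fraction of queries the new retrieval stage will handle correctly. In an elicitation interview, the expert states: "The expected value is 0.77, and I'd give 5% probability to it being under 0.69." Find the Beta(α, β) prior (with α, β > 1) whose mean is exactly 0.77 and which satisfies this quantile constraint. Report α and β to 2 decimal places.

α ≈ 62.57, β ≈ 18.69

With mean 0.77 fixed, write α = 0.77s, β = 0.23s where s = α+β.
Need P(θ < 0.69) = 0.05 under Beta(0.77s, 0.23s). Normal approximation: (q−m)/√(m(1−m)/s) ≈ z_{0.05} = -1.64, so s ≈ 0.77·0.23·(-1.64)²/(0.69−0.77)² = 74.9.
At s = 74.9: P(θ<0.69) ≈ 0.057. Adjusting to match 0.05 gives s ≈ 81.26.
So α = 0.77·81.26 ≈ 62.57, β = 0.23·81.26 ≈ 18.69.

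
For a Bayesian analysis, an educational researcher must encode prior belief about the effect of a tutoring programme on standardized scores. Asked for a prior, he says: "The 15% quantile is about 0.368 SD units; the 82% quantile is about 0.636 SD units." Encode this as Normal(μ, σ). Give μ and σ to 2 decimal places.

μ = 0.51, σ = 0.14

The p-quantile of Normal(μ,σ) is μ + z_p·σ, with z_{0.15} = -1.036 and z_{0.82} = 0.9154.
Eliminate σ: μ = (z₂·x₁ − z₁·x₂)/(z₂ − z₁) = (0.9154·0.368 − (-1.036)·0.636)/1.952 = 0.51.
Then σ = (x₂ − x₁)/(z₂ − z₁) = (0.636 − 0.368)/1.952 = 0.14.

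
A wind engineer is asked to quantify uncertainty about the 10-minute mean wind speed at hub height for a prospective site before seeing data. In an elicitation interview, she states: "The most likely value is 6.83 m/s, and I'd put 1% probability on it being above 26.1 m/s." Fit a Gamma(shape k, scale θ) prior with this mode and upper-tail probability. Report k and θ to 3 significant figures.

Gamma(k,θ) with k>1 has mode (k−1)θ, so θ = 6.83/(k−1).
Need P(X < 26.1) = 0.99 with θ tied to k this way. Start at k = 2, θ = 6.83: P(X<26.1) ≈ 0.894.
Too low — raise k to concentrate. Iterating converges to k ≈ 3.35.
Then θ = 6.83/(3.35−1) ≈ 2.9.

k ≈ 3.35, θ ≈ 2.9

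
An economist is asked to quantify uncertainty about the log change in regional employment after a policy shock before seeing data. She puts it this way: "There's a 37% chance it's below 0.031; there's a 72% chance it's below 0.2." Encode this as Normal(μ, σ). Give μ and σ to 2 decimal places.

μ = 0.09, σ = 0.18

For Normal(μ,σ), the p-quantile is μ + z_p·σ. Here z_{0.37} = -0.3319, z_{0.72} = 0.5828.
So 0.031 = μ − 0.3319σ and 0.2 = μ + 0.5828σ.
Subtracting: σ = (0.2 − 0.031)/(0.5828 − (-0.3319)) = 0.18.
Then μ = 0.031 − (-0.3319)·0.18 = 0.09.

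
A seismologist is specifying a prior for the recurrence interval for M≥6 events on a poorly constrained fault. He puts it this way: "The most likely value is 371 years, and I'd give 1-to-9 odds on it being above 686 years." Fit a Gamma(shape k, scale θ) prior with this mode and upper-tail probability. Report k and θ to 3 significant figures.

Gamma(k,θ) with k>1 has mode (k−1)θ, so θ = 371/(k−1).
Need P(X < 686) = 0.9 with θ tied to k this way. Start at k = 2, θ = 371: P(X<686) ≈ 0.552.
Too low — raise k to concentrate. Iterating converges to k ≈ 6.05.
Then θ = 371/(6.05−1) ≈ 73.5.

k ≈ 6.05, θ ≈ 73.5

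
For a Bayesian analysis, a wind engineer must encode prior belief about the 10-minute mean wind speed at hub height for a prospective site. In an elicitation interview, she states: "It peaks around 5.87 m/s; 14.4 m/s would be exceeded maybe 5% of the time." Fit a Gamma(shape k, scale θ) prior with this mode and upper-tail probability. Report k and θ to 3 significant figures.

k ≈ 4.38, θ ≈ 1.74

Gamma(k,θ) with k>1 has mode (k−1)θ, so θ = 5.87/(k−1).
Need P(X < 14.4) = 0.95 with θ tied to k this way. Start at k = 2, θ = 5.87: P(X<14.4) ≈ 0.703.
Too low — raise k to concentrate. Iterating converges to k ≈ 4.38.
Then θ = 5.87/(4.38−1) ≈ 1.74.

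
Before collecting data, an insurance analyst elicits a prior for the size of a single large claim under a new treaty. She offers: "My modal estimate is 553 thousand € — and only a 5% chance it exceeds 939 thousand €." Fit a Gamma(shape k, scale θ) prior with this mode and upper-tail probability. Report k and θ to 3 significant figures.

k ≈ 11, θ ≈ 55.5

Gamma(k,θ) with k>1 has mode (k−1)θ, so θ = 553/(k−1).
Need P(X < 939) = 0.95 with θ tied to k this way. Start at k = 2, θ = 553: P(X<939) ≈ 0.506.
Too low — raise k to concentrate. Iterating converges to k ≈ 11.
Then θ = 553/(11−1) ≈ 55.5.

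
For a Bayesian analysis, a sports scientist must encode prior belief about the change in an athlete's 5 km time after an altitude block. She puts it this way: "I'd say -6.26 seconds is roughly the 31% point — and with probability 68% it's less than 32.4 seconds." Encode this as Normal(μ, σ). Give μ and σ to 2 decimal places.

μ = 13.63, σ = 40.12

The p-quantile of Normal(μ,σ) is μ + z_p·σ, with z_{0.31} = -0.4959 and z_{0.68} = 0.4677.
Eliminate σ: μ = (z₂·x₁ − z₁·x₂)/(z₂ − z₁) = (0.4677·-6.26 − (-0.4959)·32.4)/0.9635 = 13.63.
Then σ = (x₂ − x₁)/(z₂ − z₁) = (32.4 − -6.26)/0.9635 = 40.12.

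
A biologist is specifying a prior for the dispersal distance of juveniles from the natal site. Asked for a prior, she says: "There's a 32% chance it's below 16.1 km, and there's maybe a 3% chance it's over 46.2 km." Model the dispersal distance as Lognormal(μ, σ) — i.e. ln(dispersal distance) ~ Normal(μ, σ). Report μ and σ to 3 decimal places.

If T ~ Lognormal(μ,σ) then ln T ~ Normal(μ,σ), so the p-quantile of ln T is μ + z_p·σ.
ln(16.1) = 2.779 and ln(46.2) = 3.833; z_{0.32} = -0.4677, z_{0.97} = 1.881.
σ = (3.833 − 2.779)/(1.881 − (-0.4677)) = 0.449.
μ = 2.779 − (-0.4677)·0.449 = 2.989.

μ ≈ 2.989, σ ≈ 0.449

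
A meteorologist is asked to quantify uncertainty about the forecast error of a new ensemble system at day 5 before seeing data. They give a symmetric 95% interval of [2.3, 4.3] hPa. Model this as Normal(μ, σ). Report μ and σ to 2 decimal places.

A symmetric 95% interval runs μ ± z·σ with z = 1.96.
Half-width = 1, so σ = 1/1.96 = 0.51.
μ is the interval midpoint, 3.30.

μ = 3.30, σ = 0.51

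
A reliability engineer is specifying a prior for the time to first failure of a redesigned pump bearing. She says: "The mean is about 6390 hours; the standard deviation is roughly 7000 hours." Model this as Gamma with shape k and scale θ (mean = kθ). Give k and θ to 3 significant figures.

k ≈ 0.833, θ ≈ 7670

For Gamma(k, scale θ): mean = kθ, variance = kθ², so CV = 1/√k.
CV = SD/mean = 7000/6390 = 1.095, hence k = 1/CV² = 0.833.
Then θ = mean/k = 6390/0.833 = 7670.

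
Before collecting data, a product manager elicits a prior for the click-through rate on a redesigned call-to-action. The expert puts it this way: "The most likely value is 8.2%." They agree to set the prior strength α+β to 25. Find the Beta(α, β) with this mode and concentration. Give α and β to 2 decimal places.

α = 2.89, β = 22.11

For α,β > 1 the Beta mode is (α−1)/(α+β−2). With α+β = 25, the mode is (α−1)/23.
Set (α−1)/23 = 0.082 → α = 1 + 0.082·23 = 2.89.
β = 25 − α = 22.11.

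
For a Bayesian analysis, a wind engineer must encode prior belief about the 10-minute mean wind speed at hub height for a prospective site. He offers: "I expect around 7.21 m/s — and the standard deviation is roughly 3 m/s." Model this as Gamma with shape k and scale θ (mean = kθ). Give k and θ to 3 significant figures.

For Gamma(k, scale θ): mean = kθ, variance = kθ², so CV = 1/√k.
CV = SD/mean = 3/7.21 = 0.4161, hence k = 1/CV² = 5.78.
Then θ = mean/k = 7.21/5.78 = 1.25.

k ≈ 5.78, θ ≈ 1.25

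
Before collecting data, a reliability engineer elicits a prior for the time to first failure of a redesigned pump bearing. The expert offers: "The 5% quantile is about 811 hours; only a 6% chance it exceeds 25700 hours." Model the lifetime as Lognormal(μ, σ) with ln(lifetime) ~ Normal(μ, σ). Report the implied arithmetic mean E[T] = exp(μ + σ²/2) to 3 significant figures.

E[T] ≈ 8590 hours

If T ~ Lognormal(μ,σ) then ln T ~ Normal(μ,σ), so the p-quantile of ln T is μ + z_p·σ.
ln(811) = 6.698 and ln(25700) = 10.15; z_{0.05} = -1.645, z_{0.94} = 1.555.
σ = (10.15 − 6.698)/(1.555 − (-1.645)) = 1.080.
μ = 6.698 − (-1.645)·1.080 = 8.475.
E[T] = exp(μ + σ²/2) = exp(8.475 + 0.5833) = 8590 hours.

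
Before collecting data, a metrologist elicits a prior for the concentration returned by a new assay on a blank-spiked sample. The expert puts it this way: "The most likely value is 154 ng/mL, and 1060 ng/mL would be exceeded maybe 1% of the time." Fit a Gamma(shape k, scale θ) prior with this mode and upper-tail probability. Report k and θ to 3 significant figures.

Gamma(k,θ) with k>1 has mode (k−1)θ, so θ = 154/(k−1).
Need P(X < 1060) = 0.99 with θ tied to k this way. Start at k = 2, θ = 154: P(X<1060) ≈ 0.992.
Too high — lower k to spread out. Iterating converges to k ≈ 1.95.
Then θ = 154/(1.95−1) ≈ 162.

k ≈ 1.95, θ ≈ 162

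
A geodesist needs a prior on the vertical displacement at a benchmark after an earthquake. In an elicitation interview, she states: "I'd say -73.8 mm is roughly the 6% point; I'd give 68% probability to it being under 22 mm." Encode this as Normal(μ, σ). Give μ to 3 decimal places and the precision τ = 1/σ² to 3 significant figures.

μ = -0.154, τ = 0.000446

For Normal(μ,σ), the p-quantile is μ + z_p·σ. Here z_{0.06} = -1.555, z_{0.68} = 0.4677.
So -73.8 = μ − 1.555σ and 22 = μ + 0.4677σ.
Subtracting: σ = (22 − -73.8)/(0.4677 − (-1.555)) = 47.368.
Then μ = -73.8 − (-1.555)·47.368 = -0.154.
Precision τ = 1/σ² = 1/47.37² = 0.000446.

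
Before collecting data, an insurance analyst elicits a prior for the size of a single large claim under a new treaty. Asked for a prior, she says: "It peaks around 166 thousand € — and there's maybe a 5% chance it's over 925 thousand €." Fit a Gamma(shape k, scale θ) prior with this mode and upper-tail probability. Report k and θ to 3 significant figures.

Gamma(k,θ) with k>1 has mode (k−1)θ, so θ = 166/(k−1).
Need P(X < 925) = 0.95 with θ tied to k this way. Start at k = 2, θ = 166: P(X<925) ≈ 0.975.
Too high — lower k to spread out. Iterating converges to k ≈ 1.79.
Then θ = 166/(1.79−1) ≈ 210.

k ≈ 1.79, θ ≈ 210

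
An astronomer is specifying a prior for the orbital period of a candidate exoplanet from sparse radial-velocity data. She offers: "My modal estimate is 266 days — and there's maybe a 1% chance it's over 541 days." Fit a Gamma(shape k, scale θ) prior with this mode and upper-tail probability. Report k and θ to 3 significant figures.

Gamma(k,θ) with k>1 has mode (k−1)θ, so θ = 266/(k−1).
Need P(X < 541) = 0.99 with θ tied to k this way. Start at k = 2, θ = 266: P(X<541) ≈ 0.603.
Too low — raise k to concentrate. Iterating converges to k ≈ 10.7.
Then θ = 266/(10.7−1) ≈ 27.4.

k ≈ 10.7, θ ≈ 27.4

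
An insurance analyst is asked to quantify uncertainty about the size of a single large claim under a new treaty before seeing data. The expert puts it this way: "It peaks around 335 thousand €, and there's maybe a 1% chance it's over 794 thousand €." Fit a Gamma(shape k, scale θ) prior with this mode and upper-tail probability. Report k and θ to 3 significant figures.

k ≈ 7.38, θ ≈ 52.5

Gamma(k,θ) with k>1 has mode (k−1)θ, so θ = 335/(k−1).
Need P(X < 794) = 0.99 with θ tied to k this way. Start at k = 2, θ = 335: P(X<794) ≈ 0.685.
Too low — raise k to concentrate. Iterating converges to k ≈ 7.38.
Then θ = 335/(7.38−1) ≈ 52.5.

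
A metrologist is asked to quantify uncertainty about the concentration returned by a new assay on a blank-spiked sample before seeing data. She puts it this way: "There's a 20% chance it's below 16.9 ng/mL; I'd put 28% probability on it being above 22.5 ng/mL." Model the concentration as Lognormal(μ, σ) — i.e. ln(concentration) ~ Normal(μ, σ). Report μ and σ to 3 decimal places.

μ ≈ 2.996, σ ≈ 0.201

If T ~ Lognormal(μ,σ) then ln T ~ Normal(μ,σ), so the p-quantile of ln T is μ + z_p·σ.
ln(16.9) = 2.827 and ln(22.5) = 3.114; z_{0.2} = -0.8416, z_{0.72} = 0.5828.
σ = (3.114 − 2.827)/(0.5828 − (-0.8416)) = 0.201.
μ = 2.827 − (-0.8416)·0.201 = 2.996.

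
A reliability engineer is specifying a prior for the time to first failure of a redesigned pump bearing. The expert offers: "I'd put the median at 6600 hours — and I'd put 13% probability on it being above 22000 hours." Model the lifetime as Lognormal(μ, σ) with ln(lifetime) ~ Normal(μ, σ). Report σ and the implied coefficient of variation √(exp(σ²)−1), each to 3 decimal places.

If T ~ Lognormal(μ,σ) then ln T ~ Normal(μ,σ), so the p-quantile of ln T is μ + z_p·σ.
ln(6600) = 8.795 and ln(22000) = 9.999; z_{0.5} = 0, z_{0.87} = 1.126.
σ = (9.999 − 8.795)/(1.126 − (0)) = 1.069.
μ = 8.795 − (0)·1.069 = 8.795.
CV = √(exp(σ²)−1) = √(exp(1.1425)−1) = 1.461.

σ ≈ 1.069, CV ≈ 1.461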